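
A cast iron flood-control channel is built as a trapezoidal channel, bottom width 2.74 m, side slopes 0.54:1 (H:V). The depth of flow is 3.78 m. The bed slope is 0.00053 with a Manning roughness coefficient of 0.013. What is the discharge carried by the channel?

Q = 43.7 m³/s

With bottom width b = 2.74 m and side slope z = 0.54: A = (b + zy)y = (2.74 + 0.54×3.78)×3.78 = 18.07 m²; P = b + 2y√(1+z²) = 2.74 + 2×3.78×1.136 = 11.33 m.
Hydraulic radius R = A/P = 18.07/11.33 = 1.595 m.
Manning's equation: Q = (1/n) A R^(2/3) S^(1/2) = (1/0.013) × 18.07 × 1.595^(2/3) × 0.00053^(1/2) = 43.7 m³/s.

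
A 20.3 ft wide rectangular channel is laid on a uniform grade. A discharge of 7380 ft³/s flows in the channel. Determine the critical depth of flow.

For a rectangular channel, critical depth y_c = (q²/g)^(1/3) where q = Q/b = 7380/20.3 = 363.5 ft²/s.
So y_c = (363.5²/32.2)^(1/3) = 16 ft.

y_c = 16 ft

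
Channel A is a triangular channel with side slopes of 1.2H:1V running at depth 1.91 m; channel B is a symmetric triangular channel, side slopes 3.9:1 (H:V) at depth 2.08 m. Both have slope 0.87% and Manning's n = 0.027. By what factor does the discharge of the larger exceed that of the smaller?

4.76

Channel A: For a triangular section with side slope z = 1.2: A = zy² = 1.2×1.91² = 4.378 m²; P = 2y√(1+z²) = 2×1.91×1.562 = 5.967 m. Hydraulic radius R = A/P = 4.378/5.967 = 0.7337 m. Q_A = (1/0.027)·4.378·0.7337^(2/3)·√0.0087 = 12.3 m³/s.
Channel B: For a triangular section with side slope z = 3.9: A = zy² = 3.9×2.08² = 16.87 m²; P = 2y√(1+z²) = 2×2.08×4.026 = 16.75 m. Hydraulic radius R = A/P = 16.87/16.75 = 1.007 m. Q_B = (1/0.027)·16.87·1.007^(2/3)·√0.0087 = 58.58 m³/s.
The larger discharge is 58.58 m³/s and the smaller is 12.3 m³/s; the ratio is 4.76.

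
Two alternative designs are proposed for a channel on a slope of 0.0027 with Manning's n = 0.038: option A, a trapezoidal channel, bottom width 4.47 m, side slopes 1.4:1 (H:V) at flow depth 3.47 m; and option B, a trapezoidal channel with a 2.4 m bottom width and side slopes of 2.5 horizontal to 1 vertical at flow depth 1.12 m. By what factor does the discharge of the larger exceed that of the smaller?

Channel A: With bottom width b = 4.47 m and side slope z = 1.4: A = (b + zy)y = (4.47 + 1.4×3.47)×3.47 = 32.37 m²; P = b + 2y√(1+z²) = 4.47 + 2×3.47×1.72 = 16.41 m. Hydraulic radius R = A/P = 32.37/16.41 = 1.972 m. Q_A = (1/0.038)·32.37·1.972^(2/3)·√0.0027 = 69.61 m³/s.
Channel B: With bottom width b = 2.4 m and side slope z = 2.5: A = (b + zy)y = (2.4 + 2.5×1.12)×1.12 = 5.824 m²; P = b + 2y√(1+z²) = 2.4 + 2×1.12×2.693 = 8.431 m. Hydraulic radius R = A/P = 5.824/8.431 = 0.6908 m. Q_B = (1/0.038)·5.824·0.6908^(2/3)·√0.0027 = 6.223 m³/s.
The larger discharge is 69.61 m³/s and the smaller is 6.223 m³/s; the ratio is 11.2.

11.2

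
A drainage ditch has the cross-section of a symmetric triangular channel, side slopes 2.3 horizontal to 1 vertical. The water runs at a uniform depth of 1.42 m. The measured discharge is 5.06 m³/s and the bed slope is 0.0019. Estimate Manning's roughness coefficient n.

n = 0.03

For a triangular section with side slope z = 2.3: A = zy² = 2.3×1.42² = 4.638 m²; P = 2y√(1+z²) = 2×1.42×2.508 = 7.123 m.
Hydraulic radius R = A/P = 4.638/7.123 = 0.6511 m.
Rearranging Manning's equation: n = (1/Q) A R^(2/3) S^(1/2) = (1/5.06) × 4.638 × 0.6511^(2/3) × √0.0019 = 0.03.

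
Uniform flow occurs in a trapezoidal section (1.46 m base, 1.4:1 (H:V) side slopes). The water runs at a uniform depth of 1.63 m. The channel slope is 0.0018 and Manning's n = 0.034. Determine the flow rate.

Q = 6.9 m³/s

With bottom width b = 1.46 m and side slope z = 1.4: A = (b + zy)y = (1.46 + 1.4×1.63)×1.63 = 6.099 m²; P = b + 2y√(1+z²) = 1.46 + 2×1.63×1.72 = 7.069 m.
Hydraulic radius R = A/P = 6.099/7.069 = 0.8629 m.
Manning's equation: Q = (1/n) A R^(2/3) S^(1/2) = (1/0.034) × 6.099 × 0.8629^(2/3) × 0.0018^(1/2) = 6.9 m³/s.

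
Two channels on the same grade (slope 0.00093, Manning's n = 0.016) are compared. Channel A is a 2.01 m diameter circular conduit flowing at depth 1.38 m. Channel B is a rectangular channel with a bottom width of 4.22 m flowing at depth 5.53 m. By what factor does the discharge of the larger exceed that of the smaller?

18.9

Channel A: For a circular section of diameter D = 2.01 m at depth y = 1.38 m, the central angle is θ = 2 arccos(1 − 2y/D) = 3.906 rad. Then A = (D²/8)(θ − sin θ) = 2.322 m² and P = Dθ/2 = 3.926 m. Hydraulic radius R = A/P = 2.322/3.926 = 0.5916 m. Q_A = (1/0.016)·2.322·0.5916^(2/3)·√0.00093 = 3.119 m³/s.
Channel B: Flow area A = b·y = 4.22 × 5.53 = 23.34 m². Wetted perimeter P = b + 2y = 4.22 + 2×5.53 = 15.28 m. Hydraulic radius R = A/P = 23.34/15.28 = 1.527 m. Q_B = (1/0.016)·23.34·1.527^(2/3)·√0.00093 = 58.99 m³/s.
The larger discharge is 58.99 m³/s and the smaller is 3.119 m³/s; the ratio is 18.9.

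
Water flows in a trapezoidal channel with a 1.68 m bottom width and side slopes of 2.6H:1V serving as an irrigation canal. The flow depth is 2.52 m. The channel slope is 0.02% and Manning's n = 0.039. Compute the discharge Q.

With bottom width b = 1.68 m and side slope z = 2.6: A = (b + zy)y = (1.68 + 2.6×2.52)×2.52 = 20.74 m²; P = b + 2y√(1+z²) = 1.68 + 2×2.52×2.786 = 15.72 m.
Hydraulic radius R = A/P = 20.74/15.72 = 1.32 m.
Manning's equation: Q = (1/n) A R^(2/3) S^(1/2) = (1/0.039) × 20.74 × 1.32^(2/3) × 0.0002^(1/2) = 9.05 m³/s.

Q = 9.05 m³/s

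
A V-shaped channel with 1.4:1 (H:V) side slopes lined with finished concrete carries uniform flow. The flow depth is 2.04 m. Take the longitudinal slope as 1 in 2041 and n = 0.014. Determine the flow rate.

Q = 8.14 m³/s

For a triangular section with side slope z = 1.4: A = zy² = 1.4×2.04² = 5.826 m²; P = 2y√(1+z²) = 2×2.04×1.72 = 7.019 m.
Hydraulic radius R = A/P = 5.826/7.019 = 0.83 m.
Manning's equation: Q = (1/n) A R^(2/3) S^(1/2) = (1/0.014) × 5.826 × 0.83^(2/3) × 0.00049^(1/2) = 8.14 m³/s.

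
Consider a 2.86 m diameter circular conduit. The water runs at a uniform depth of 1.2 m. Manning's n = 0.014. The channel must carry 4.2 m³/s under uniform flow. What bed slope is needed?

For a circular section of diameter D = 2.86 m at depth y = 1.2 m, the central angle is θ = 2 arccos(1 − 2y/D) = 2.819 rad. Then A = (D²/8)(θ − sin θ) = 2.557 m² and P = Dθ/2 = 4.03 m.
Hydraulic radius R = A/P = 2.557/4.03 = 0.6345 m.
From Manning's equation, S = [nQ / (1 A R^(2/3))]² = [0.014 × 4.2 / (1 × 2.557 × 0.6345^(2/3))]² = 0.00097.

S = 0.00097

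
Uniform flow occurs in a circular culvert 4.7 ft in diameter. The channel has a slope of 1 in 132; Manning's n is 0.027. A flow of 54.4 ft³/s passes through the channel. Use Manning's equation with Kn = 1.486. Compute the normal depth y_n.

y_n = 2.59 ft

Manning's equation rearranged: A R^(2/3) = nQ / (1.486·√S) = 0.027 × 54.4 / (1.486 × √0.007576) = 11.36.
At y = 2.17 ft: A R^(2/3) = 8.419 — low.
At y = 2.85 ft: A R^(2/3) = 13.19 — high.
At y = 2.59 ft: A R^(2/3) = 11.35 — ≈ 11.36.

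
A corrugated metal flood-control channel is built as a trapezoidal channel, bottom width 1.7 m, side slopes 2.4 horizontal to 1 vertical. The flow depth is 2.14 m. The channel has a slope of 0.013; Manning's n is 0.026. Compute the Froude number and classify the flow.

supercritical

With bottom width b = 1.7 m and side slope z = 2.4: A = (b + zy)y = (1.7 + 2.4×2.14)×2.14 = 14.63 m²; P = b + 2y√(1+z²) = 1.7 + 2×2.14×2.6 = 12.83 m.
Hydraulic radius R = A/P = 14.63/12.83 = 1.14 m.
V = (1/n) R^(2/3) √S = (1/0.026) × 1.14^(2/3) × √0.013 = 4.787 m/s. Hydraulic depth D_h = A/T = 14.63/11.97 = 1.222 m.
Froude number Fr = V/√(g·D_h) = 4.787/√(9.81×1.222) = 1.38, which is greater than 1, so the flow is supercritical.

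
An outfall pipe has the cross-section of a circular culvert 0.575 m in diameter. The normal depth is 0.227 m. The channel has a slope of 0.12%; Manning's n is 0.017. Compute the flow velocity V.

For a circular section of diameter D = 0.575 m at depth y = 0.227 m, the central angle is θ = 2 arccos(1 − 2y/D) = 2.718 rad. Then A = (D²/8)(θ − sin θ) = 0.09531 m² and P = Dθ/2 = 0.7813 m.
Hydraulic radius R = A/P = 0.09531/0.7813 = 0.122 m.
From Manning's equation, V = (1/n) R^(2/3) S^(1/2) = (1/0.017) × 0.122^(2/3) × 0.0012^(1/2) = 0.501 m/s.

V = 0.501 m/s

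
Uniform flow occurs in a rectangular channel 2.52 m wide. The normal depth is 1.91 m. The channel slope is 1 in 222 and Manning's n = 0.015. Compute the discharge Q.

Q = 17.9 m³/s

Flow area A = b·y = 2.52 × 1.91 = 4.813 m². Wetted perimeter P = b + 2y = 2.52 + 2×1.91 = 6.34 m.
Hydraulic radius R = A/P = 4.813/6.34 = 0.7592 m.
Manning's equation: Q = (1/n) A R^(2/3) S^(1/2) = (1/0.015) × 4.813 × 0.7592^(2/3) × 0.004505^(1/2) = 17.9 m³/s.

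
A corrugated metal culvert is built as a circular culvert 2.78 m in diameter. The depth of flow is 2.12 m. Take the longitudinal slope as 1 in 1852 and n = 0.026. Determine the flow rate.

Q = 3.96 m³/s

For a circular section of diameter D = 2.78 m at depth y = 2.12 m, the central angle is θ = 2 arccos(1 − 2y/D) = 4.247 rad. Then A = (D²/8)(θ − sin θ) = 4.967 m² and P = Dθ/2 = 5.904 m.
Hydraulic radius R = A/P = 4.967/5.904 = 0.8413 m.
Manning's equation: Q = (1/n) A R^(2/3) S^(1/2) = (1/0.026) × 4.967 × 0.8413^(2/3) × 0.00054^(1/2) = 3.96 m³/s.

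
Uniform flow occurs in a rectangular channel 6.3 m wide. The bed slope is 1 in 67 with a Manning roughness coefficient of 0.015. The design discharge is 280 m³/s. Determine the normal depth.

y_n = 3.8 m

Manning's equation rearranged: A R^(2/3) = nQ / (1·√S) = 0.015 × 280 / (√0.01493) = 34.38.
Try y = 2.78 m: A R^(2/3) = 22.71 — short.
Try y = 4.28 m: A R^(2/3) = 40.11 — over.
Try y = 3.8 m: A R^(2/3) = 34.4 — ≈ 34.38.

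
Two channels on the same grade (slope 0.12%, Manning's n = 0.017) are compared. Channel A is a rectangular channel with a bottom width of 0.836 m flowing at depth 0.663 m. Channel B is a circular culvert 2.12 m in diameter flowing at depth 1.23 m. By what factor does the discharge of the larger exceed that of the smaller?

6.59

Channel A: Flow area A = b·y = 0.836 × 0.663 = 0.5543 m². Wetted perimeter P = b + 2y = 0.836 + 2×0.663 = 2.162 m. Hydraulic radius R = A/P = 0.5543/2.162 = 0.2564 m. Q_A = (1/0.017)·0.5543·0.2564^(2/3)·√0.0012 = 0.4558 m³/s.
Channel B: For a circular section of diameter D = 2.12 m at depth y = 1.23 m, the central angle is θ = 2 arccos(1 − 2y/D) = 3.464 rad. Then A = (D²/8)(θ − sin θ) = 2.124 m² and P = Dθ/2 = 3.672 m. Hydraulic radius R = A/P = 2.124/3.672 = 0.5784 m. Q_B = (1/0.017)·2.124·0.5784^(2/3)·√0.0012 = 3.004 m³/s.
The larger discharge is 3.004 m³/s and the smaller is 0.4558 m³/s; the ratio is 6.59.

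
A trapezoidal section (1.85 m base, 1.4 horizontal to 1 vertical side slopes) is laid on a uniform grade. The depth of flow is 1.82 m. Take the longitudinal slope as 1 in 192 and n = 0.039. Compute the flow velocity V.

With bottom width b = 1.85 m and side slope z = 1.4: A = (b + zy)y = (1.85 + 1.4×1.82)×1.82 = 8.004 m²; P = b + 2y√(1+z²) = 1.85 + 2×1.82×1.72 = 8.112 m.
Hydraulic radius R = A/P = 8.004/8.112 = 0.9867 m.
From Manning's equation, V = (1/n) R^(2/3) S^(1/2) = (1/0.039) × 0.9867^(2/3) × 0.005208^(1/2) = 1.83 m/s.

V = 1.83 m/s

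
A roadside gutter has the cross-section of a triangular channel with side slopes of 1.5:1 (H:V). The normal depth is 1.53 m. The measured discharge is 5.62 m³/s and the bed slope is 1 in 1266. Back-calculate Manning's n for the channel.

n = 0.013

For a triangular section with side slope z = 1.5: A = zy² = 1.5×1.53² = 3.511 m²; P = 2y√(1+z²) = 2×1.53×1.803 = 5.516 m.
Hydraulic radius R = A/P = 3.511/5.516 = 0.6365 m.
Rearranging Manning's equation: n = (1/Q) A R^(2/3) S^(1/2) = (1/5.62) × 3.511 × 0.6365^(2/3) × √0.0007899 = 0.013.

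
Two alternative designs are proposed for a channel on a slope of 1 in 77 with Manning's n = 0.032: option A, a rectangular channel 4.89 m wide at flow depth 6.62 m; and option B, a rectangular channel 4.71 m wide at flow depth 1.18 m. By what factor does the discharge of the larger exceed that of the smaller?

Channel A: Flow area A = b·y = 4.89 × 6.62 = 32.37 m². Wetted perimeter P = b + 2y = 4.89 + 2×6.62 = 18.13 m. Hydraulic radius R = A/P = 32.37/18.13 = 1.786 m. Q_A = (1/0.032)·32.37·1.786^(2/3)·√0.01299 = 169.7 m³/s.
Channel B: Flow area A = b·y = 4.71 × 1.18 = 5.558 m². Wetted perimeter P = b + 2y = 4.71 + 2×1.18 = 7.07 m. Hydraulic radius R = A/P = 5.558/7.07 = 0.7861 m. Q_B = (1/0.032)·5.558·0.7861^(2/3)·√0.01299 = 16.86 m³/s.
The larger discharge is 169.7 m³/s and the smaller is 16.86 m³/s; the ratio is 10.1.

10.1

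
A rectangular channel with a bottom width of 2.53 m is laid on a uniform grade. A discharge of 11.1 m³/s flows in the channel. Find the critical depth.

y_c = 1.25 m

For a rectangular channel, critical depth y_c = (q²/g)^(1/3) where q = Q/b = 11.1/2.53 = 4.387 m²/s.
So y_c = (4.387²/9.81)^(1/3) = 1.25 m.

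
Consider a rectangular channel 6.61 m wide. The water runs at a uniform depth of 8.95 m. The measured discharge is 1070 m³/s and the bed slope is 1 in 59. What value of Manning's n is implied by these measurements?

Flow area A = b·y = 6.61 × 8.95 = 59.16 m². Wetted perimeter P = b + 2y = 6.61 + 2×8.95 = 24.51 m.
Hydraulic radius R = A/P = 59.16/24.51 = 2.414 m.
Rearranging Manning's equation: n = (1/Q) A R^(2/3) S^(1/2) = (1/1070) × 59.16 × 2.414^(2/3) × √0.01695 = 0.013.

n = 0.013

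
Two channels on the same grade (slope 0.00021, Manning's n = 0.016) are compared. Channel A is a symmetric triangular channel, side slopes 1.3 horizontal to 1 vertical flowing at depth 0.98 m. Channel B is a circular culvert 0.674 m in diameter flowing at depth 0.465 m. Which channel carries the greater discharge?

channel A

Channel A: For a triangular section with side slope z = 1.3: A = zy² = 1.3×0.98² = 1.249 m²; P = 2y√(1+z²) = 2×0.98×1.64 = 3.215 m. Hydraulic radius R = A/P = 1.249/3.215 = 0.3884 m. Q_A = (1/0.016)·1.249·0.3884^(2/3)·√0.00021 = 0.602 m³/s.
Channel B: For a circular section of diameter D = 0.674 m at depth y = 0.465 m, the central angle is θ = 2 arccos(1 − 2y/D) = 3.921 rad. Then A = (D²/8)(θ − sin θ) = 0.2625 m² and P = Dθ/2 = 1.321 m. Hydraulic radius R = A/P = 0.2625/1.321 = 0.1987 m. Q_B = (1/0.016)·0.2625·0.1987^(2/3)·√0.00021 = 0.08097 m³/s.
Q_A = 0.602 m³/s vs Q_B = 0.08097 m³/s, so channel A carries more.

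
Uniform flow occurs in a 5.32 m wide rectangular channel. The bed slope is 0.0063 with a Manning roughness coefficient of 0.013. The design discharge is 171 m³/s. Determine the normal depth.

Manning's equation rearranged: A R^(2/3) = nQ / (1·√S) = 0.013 × 171 / (√0.0063) = 28.01.
At y = 4.39 m: A R^(2/3) = 32.69 — high.
At y = 2.89 m: A R^(2/3) = 19.1 — low.
At y = 3.88 m: A R^(2/3) = 27.98 — matches.

y_n = 3.88 m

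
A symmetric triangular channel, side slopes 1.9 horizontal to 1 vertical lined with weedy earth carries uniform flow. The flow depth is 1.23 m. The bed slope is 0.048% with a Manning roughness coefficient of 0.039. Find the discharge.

Q = 1.08 m³/s

For a triangular section with side slope z = 1.9: A = zy² = 1.9×1.23² = 2.875 m²; P = 2y√(1+z²) = 2×1.23×2.147 = 5.282 m.
Hydraulic radius R = A/P = 2.875/5.282 = 0.5442 m.
Manning's equation: Q = (1/n) A R^(2/3) S^(1/2) = (1/0.039) × 2.875 × 0.5442^(2/3) × 0.00048^(1/2) = 1.08 m³/s.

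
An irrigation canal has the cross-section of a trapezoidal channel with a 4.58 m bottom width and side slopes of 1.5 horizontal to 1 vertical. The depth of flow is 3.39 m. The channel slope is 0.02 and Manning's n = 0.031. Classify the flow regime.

supercritical

With bottom width b = 4.58 m and side slope z = 1.5: A = (b + zy)y = (4.58 + 1.5×3.39)×3.39 = 32.76 m²; P = b + 2y√(1+z²) = 4.58 + 2×3.39×1.803 = 16.8 m.
Hydraulic radius R = A/P = 32.76/16.8 = 1.95 m.
V = (1/n) R^(2/3) √S = (1/0.031) × 1.95^(2/3) × √0.02 = 7.12 m/s. Hydraulic depth D_h = A/T = 32.76/14.75 = 2.221 m.
Froude number Fr = V/√(g·D_h) = 7.12/√(9.81×2.221) = 1.53, which is greater than 1, so the flow is supercritical.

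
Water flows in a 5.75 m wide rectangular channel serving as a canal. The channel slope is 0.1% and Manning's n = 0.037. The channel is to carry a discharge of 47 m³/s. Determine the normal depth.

Manning's equation rearranged: A R^(2/3) = nQ / (1·√S) = 0.037 × 47 / (√0.001) = 54.99.
At y = 7.3 m: A R^(2/3) = 68.02 — high.
At y = 6.12 m: A R^(2/3) = 55.04 — ≈ 54.99.

y_n = 6.12 m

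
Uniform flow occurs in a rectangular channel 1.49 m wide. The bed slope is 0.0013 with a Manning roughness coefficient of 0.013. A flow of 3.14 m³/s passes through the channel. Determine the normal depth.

Manning's equation rearranged: A R^(2/3) = nQ / (1·√S) = 0.013 × 3.14 / (√0.0013) = 1.132.
At y = 1.11 m: A R^(2/3) = 0.9652 — too small.
At y = 1.61 m: A R^(2/3) = 1.53 — too large.
At y = 1.26 m: A R^(2/3) = 1.132 — matches.

y_n = 1.26 m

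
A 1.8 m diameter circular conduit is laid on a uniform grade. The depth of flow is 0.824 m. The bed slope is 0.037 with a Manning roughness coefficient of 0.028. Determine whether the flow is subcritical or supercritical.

For a circular section of diameter D = 1.8 m at depth y = 0.824 m, the central angle is θ = 2 arccos(1 − 2y/D) = 2.973 rad. Then A = (D²/8)(θ − sin θ) = 1.136 m² and P = Dθ/2 = 2.675 m.
Hydraulic radius R = A/P = 1.136/2.675 = 0.4245 m.
V = (1/n) R^(2/3) √S = (1/0.028) × 0.4245^(2/3) × √0.037 = 3.88 m/s. Hydraulic depth D_h = A/T = 1.136/1.794 = 0.6332 m.
Froude number Fr = V/√(g·D_h) = 3.88/√(9.81×0.6332) = 1.56, which is greater than 1, so the flow is supercritical.

supercritical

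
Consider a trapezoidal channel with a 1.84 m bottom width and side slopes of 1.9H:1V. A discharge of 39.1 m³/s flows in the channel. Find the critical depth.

At critical depth, Q² T / (g A³) = 1, i.e. A³/T = Q²/g = 39.1²/9.81 = 155.8.
At y = 2.37 m: A³/T = 313.2 — too large.
At y = 2.01 m: A³/T = 155.3 — close enough.

y_c = 2.01 m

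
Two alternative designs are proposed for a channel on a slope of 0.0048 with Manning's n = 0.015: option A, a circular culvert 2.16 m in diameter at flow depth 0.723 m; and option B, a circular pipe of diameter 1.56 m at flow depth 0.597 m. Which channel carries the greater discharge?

Channel A: For a circular section of diameter D = 2.16 m at depth y = 0.723 m, the central angle is θ = 2 arccos(1 − 2y/D) = 2.468 rad. Then A = (D²/8)(θ − sin θ) = 1.075 m² and P = Dθ/2 = 2.665 m. Hydraulic radius R = A/P = 1.075/2.665 = 0.4035 m. Q_A = (1/0.015)·1.075·0.4035^(2/3)·√0.0048 = 2.712 m³/s.
Channel B: For a circular section of diameter D = 1.56 m at depth y = 0.597 m, the central angle is θ = 2 arccos(1 − 2y/D) = 2.668 rad. Then A = (D²/8)(θ − sin θ) = 0.6728 m² and P = Dθ/2 = 2.081 m. Hydraulic radius R = A/P = 0.6728/2.081 = 0.3233 m. Q_B = (1/0.015)·0.6728·0.3233^(2/3)·√0.0048 = 1.464 m³/s.
Q_A = 2.712 m³/s vs Q_B = 1.464 m³/s, so channel A carries more.

channel A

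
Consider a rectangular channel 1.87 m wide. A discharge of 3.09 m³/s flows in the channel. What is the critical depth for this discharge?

y_c = 0.653 m

For a rectangular channel, critical depth y_c = (q²/g)^(1/3) where q = Q/b = 3.09/1.87 = 1.652 m²/s.
So y_c = (1.652²/9.81)^(1/3) = 0.653 m.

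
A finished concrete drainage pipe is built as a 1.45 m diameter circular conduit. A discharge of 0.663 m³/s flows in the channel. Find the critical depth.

y_c = 0.414 m

At critical depth, Q² T / (g A³) = 1, i.e. A³/T = Q²/g = 0.663²/9.81 = 0.04481.
At y = 0.489 m: A³/T = 0.0856 — high.
At y = 0.303 m: A³/T = 0.0133 — low.
At y = 0.414 m: A³/T = 0.04492 — ≈ 0.04481.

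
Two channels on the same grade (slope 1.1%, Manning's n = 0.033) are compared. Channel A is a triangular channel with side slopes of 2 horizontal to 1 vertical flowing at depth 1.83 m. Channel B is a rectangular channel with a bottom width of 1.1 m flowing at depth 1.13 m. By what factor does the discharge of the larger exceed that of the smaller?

Channel A: For a triangular section with side slope z = 2: A = zy² = 2×1.83² = 6.698 m²; P = 2y√(1+z²) = 2×1.83×2.236 = 8.184 m. Hydraulic radius R = A/P = 6.698/8.184 = 0.8184 m. Q_A = (1/0.033)·6.698·0.8184^(2/3)·√0.011 = 18.62 m³/s.
Channel B: Flow area A = b·y = 1.1 × 1.13 = 1.243 m². Wetted perimeter P = b + 2y = 1.1 + 2×1.13 = 3.36 m. Hydraulic radius R = A/P = 1.243/3.36 = 0.3699 m. Q_B = (1/0.033)·1.243·0.3699^(2/3)·√0.011 = 2.036 m³/s.
The larger discharge is 18.62 m³/s and the smaller is 2.036 m³/s; the ratio is 9.15.

9.15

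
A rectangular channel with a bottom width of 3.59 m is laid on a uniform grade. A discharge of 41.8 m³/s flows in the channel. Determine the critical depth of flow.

For a rectangular channel, critical depth y_c = (q²/g)^(1/3) where q = Q/b = 41.8/3.59 = 11.64 m²/s.
So y_c = (11.64²/9.81)^(1/3) = 2.4 m.

y_c = 2.4 m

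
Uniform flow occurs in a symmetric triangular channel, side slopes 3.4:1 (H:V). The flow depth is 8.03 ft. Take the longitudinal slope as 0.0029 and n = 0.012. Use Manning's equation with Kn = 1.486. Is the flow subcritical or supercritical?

For a triangular section with side slope z = 3.4: A = zy² = 3.4×8.03² = 219.2 ft²; P = 2y√(1+z²) = 2×8.03×3.544 = 56.92 ft.
Hydraulic radius R = A/P = 219.2/56.92 = 3.852 ft.
V = (1.486/n) R^(2/3) √S = (1.486/0.012) × 3.852^(2/3) × √0.0029 = 16.39 ft/s. Hydraulic depth D_h = A/T = 219.2/54.6 = 4.015 ft.
Froude number Fr = V/√(g·D_h) = 16.39/√(32.2×4.015) = 1.44, which is greater than 1, so the flow is supercritical.

supercritical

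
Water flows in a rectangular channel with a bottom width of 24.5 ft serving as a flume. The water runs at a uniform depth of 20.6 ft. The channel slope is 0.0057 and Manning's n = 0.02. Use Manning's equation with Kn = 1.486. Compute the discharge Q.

Flow area A = b·y = 24.5 × 20.6 = 504.7 ft². Wetted perimeter P = b + 2y = 24.5 + 2×20.6 = 65.7 ft.
Hydraulic radius R = A/P = 504.7/65.7 = 7.682 ft.
Manning's equation: Q = (1.486/n) A R^(2/3) S^(1/2) = (1.486/0.02) × 504.7 × 7.682^(2/3) × 0.0057^(1/2) = 11000 ft³/s.

Q = 11000 ft³/s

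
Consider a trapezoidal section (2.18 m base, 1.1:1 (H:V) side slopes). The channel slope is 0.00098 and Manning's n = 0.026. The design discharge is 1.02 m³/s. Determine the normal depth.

y_n = 0.555 m

Manning's equation rearranged: A R^(2/3) = nQ / (1·√S) = 0.026 × 1.02 / (√0.00098) = 0.8472.
At y = 0.417 m: A R^(2/3) = 0.5167 — too small.
At y = 0.691 m: A R^(2/3) = 1.245 — too large.
At y = 0.555 m: A R^(2/3) = 0.8469 — matches.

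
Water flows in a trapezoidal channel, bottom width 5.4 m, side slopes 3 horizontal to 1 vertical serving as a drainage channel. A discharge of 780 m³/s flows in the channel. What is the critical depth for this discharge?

y_c = 5.9 m

At critical depth, Q² T / (g A³) = 1, i.e. A³/T = Q²/g = 780²/9.81 = 62020.
Try y = 4.12 m: A³/T = 13010 — low.
Try y = 6.5 m: A³/T = 95490 — high.
Try y = 5.9 m: A³/T = 62050 — ≈ 62020.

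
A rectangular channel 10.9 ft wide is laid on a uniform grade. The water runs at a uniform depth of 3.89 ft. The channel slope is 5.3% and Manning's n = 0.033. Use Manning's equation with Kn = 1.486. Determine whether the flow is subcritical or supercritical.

Flow area A = b·y = 10.9 × 3.89 = 42.4 ft². Wetted perimeter P = b + 2y = 10.9 + 2×3.89 = 18.68 ft.
Hydraulic radius R = A/P = 42.4/18.68 = 2.27 ft.
V = (1.486/n) R^(2/3) √S = (1.486/0.033) × 2.27^(2/3) × √0.053 = 17.91 ft/s. Hydraulic depth D_h = A/T = 42.4/10.9 = 3.89 ft.
Froude number Fr = V/√(g·D_h) = 17.91/√(32.2×3.89) = 1.6, which is greater than 1, so the flow is supercritical.

supercritical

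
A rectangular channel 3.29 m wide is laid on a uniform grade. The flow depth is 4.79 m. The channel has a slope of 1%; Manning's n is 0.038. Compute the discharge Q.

Q = 47.5 m³/s

Flow area A = b·y = 3.29 × 4.79 = 15.76 m². Wetted perimeter P = b + 2y = 3.29 + 2×4.79 = 12.87 m.
Hydraulic radius R = A/P = 15.76/12.87 = 1.224 m.
Manning's equation: Q = (1/n) A R^(2/3) S^(1/2) = (1/0.038) × 15.76 × 1.224^(2/3) × 0.01^(1/2) = 47.5 m³/s.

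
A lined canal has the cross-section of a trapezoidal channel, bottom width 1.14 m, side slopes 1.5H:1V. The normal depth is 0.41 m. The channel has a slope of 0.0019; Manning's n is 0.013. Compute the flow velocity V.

V = 1.42 m/s

With bottom width b = 1.14 m and side slope z = 1.5: A = (b + zy)y = (1.14 + 1.5×0.41)×0.41 = 0.7195 m²; P = b + 2y√(1+z²) = 1.14 + 2×0.41×1.803 = 2.618 m.
Hydraulic radius R = A/P = 0.7195/2.618 = 0.2748 m.
From Manning's equation, V = (1/n) R^(2/3) S^(1/2) = (1/0.013) × 0.2748^(2/3) × 0.0019^(1/2) = 1.42 m/s.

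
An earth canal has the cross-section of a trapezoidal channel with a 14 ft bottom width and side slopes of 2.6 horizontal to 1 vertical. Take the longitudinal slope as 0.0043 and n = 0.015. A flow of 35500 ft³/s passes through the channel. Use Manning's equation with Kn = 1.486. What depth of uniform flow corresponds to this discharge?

y_n = 18.8 ft

Manning's equation rearranged: A R^(2/3) = nQ / (1.486·√S) = 0.015 × 35500 / (1.486 × √0.0043) = 5465.
Trying y = 14.6 ft: A R^(2/3) = 3024 — too small.
Trying y = 22.2 ft: A R^(2/3) = 8142 — too large.
Trying y = 18.8 ft: A R^(2/3) = 5471 — close enough.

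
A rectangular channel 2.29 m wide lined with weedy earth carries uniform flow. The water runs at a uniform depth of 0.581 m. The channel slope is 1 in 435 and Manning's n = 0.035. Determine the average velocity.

V = 0.726 m/s

Flow area A = b·y = 2.29 × 0.581 = 1.33 m². Wetted perimeter P = b + 2y = 2.29 + 2×0.581 = 3.452 m.
Hydraulic radius R = A/P = 1.33/3.452 = 0.3854 m.
From Manning's equation, V = (1/n) R^(2/3) S^(1/2) = (1/0.035) × 0.3854^(2/3) × 0.002299^(1/2) = 0.726 m/s.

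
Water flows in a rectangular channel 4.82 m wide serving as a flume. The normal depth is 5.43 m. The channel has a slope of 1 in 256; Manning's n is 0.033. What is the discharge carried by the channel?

Q = 69.8 m³/s

Flow area A = b·y = 4.82 × 5.43 = 26.17 m². Wetted perimeter P = b + 2y = 4.82 + 2×5.43 = 15.68 m.
Hydraulic radius R = A/P = 26.17/15.68 = 1.669 m.
Manning's equation: Q = (1/n) A R^(2/3) S^(1/2) = (1/0.033) × 26.17 × 1.669^(2/3) × 0.003906^(1/2) = 69.8 m³/s.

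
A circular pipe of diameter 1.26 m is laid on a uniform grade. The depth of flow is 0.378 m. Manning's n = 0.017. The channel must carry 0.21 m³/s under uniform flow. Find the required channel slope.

S = 0.000997

For a circular section of diameter D = 1.26 m at depth y = 0.378 m, the central angle is θ = 2 arccos(1 − 2y/D) = 2.319 rad. Then A = (D²/8)(θ − sin θ) = 0.3146 m² and P = Dθ/2 = 1.461 m.
Hydraulic radius R = A/P = 0.3146/1.461 = 0.2154 m.
From Manning's equation, S = [nQ / (1 A R^(2/3))]² = [0.017 × 0.21 / (1 × 0.3146 × 0.2154^(2/3))]² = 0.000997.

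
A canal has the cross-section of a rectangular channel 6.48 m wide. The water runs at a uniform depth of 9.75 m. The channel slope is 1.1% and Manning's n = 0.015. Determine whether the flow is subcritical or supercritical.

supercritical

Flow area A = b·y = 6.48 × 9.75 = 63.18 m². Wetted perimeter P = b + 2y = 6.48 + 2×9.75 = 25.98 m.
Hydraulic radius R = A/P = 63.18/25.98 = 2.432 m.
V = (1/n) R^(2/3) √S = (1/0.015) × 2.432^(2/3) × √0.011 = 12.64 m/s. Hydraulic depth D_h = A/T = 63.18/6.48 = 9.75 m.
Froude number Fr = V/√(g·D_h) = 12.64/√(9.81×9.75) = 1.29, which is greater than 1, so the flow is supercritical.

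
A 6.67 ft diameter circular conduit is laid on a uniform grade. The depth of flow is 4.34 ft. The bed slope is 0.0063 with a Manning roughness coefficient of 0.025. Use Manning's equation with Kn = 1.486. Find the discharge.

Q = 176 ft³/s

For a circular section of diameter D = 6.67 ft at depth y = 4.34 ft, the central angle is θ = 2 arccos(1 − 2y/D) = 3.754 rad. Then A = (D²/8)(θ − sin θ) = 24.07 ft² and P = Dθ/2 = 12.52 ft.
Hydraulic radius R = A/P = 24.07/12.52 = 1.923 ft.
Manning's equation: Q = (1.486/n) A R^(2/3) S^(1/2) = (1.486/0.025) × 24.07 × 1.923^(2/3) × 0.0063^(1/2) = 176 ft³/s.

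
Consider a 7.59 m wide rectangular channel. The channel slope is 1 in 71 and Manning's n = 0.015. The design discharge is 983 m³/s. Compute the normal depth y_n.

y_n = 8.59 m

Manning's equation rearranged: A R^(2/3) = nQ / (1·√S) = 0.015 × 983 / (√0.01408) = 124.2.
At y = 9.3 m: A R^(2/3) = 136.7 — too large.
At y = 6.98 m: A R^(2/3) = 96.5 — too small.
At y = 8.59 m: A R^(2/3) = 124.3 — ≈ 124.2.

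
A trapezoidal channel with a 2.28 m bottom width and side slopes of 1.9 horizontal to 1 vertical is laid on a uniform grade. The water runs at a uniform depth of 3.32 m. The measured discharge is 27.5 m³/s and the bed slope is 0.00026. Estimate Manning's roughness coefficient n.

n = 0.024

With bottom width b = 2.28 m and side slope z = 1.9: A = (b + zy)y = (2.28 + 1.9×3.32)×3.32 = 28.51 m²; P = b + 2y√(1+z²) = 2.28 + 2×3.32×2.147 = 16.54 m.
Hydraulic radius R = A/P = 28.51/16.54 = 1.724 m.
Rearranging Manning's equation: n = (1/Q) A R^(2/3) S^(1/2) = (1/27.5) × 28.51 × 1.724^(2/3) × √0.00026 = 0.024.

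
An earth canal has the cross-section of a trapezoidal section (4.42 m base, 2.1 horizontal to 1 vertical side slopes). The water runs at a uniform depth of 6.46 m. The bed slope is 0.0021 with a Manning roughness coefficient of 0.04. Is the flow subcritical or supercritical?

With bottom width b = 4.42 m and side slope z = 2.1: A = (b + zy)y = (4.42 + 2.1×6.46)×6.46 = 116.2 m²; P = b + 2y√(1+z²) = 4.42 + 2×6.46×2.326 = 34.47 m.
Hydraulic radius R = A/P = 116.2/34.47 = 3.371 m.
V = (1/n) R^(2/3) √S = (1/0.04) × 3.371^(2/3) × √0.0021 = 2.575 m/s. Hydraulic depth D_h = A/T = 116.2/31.55 = 3.682 m.
Froude number Fr = V/√(g·D_h) = 2.575/√(9.81×3.682) = 0.429, which is less than 1, so the flow is subcritical.

subcritical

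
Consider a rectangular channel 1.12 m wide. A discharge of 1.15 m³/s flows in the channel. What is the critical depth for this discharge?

For a rectangular channel, critical depth y_c = (q²/g)^(1/3) where q = Q/b = 1.15/1.12 = 1.027 m²/s.
So y_c = (1.027²/9.81)^(1/3) = 0.475 m.

y_c = 0.475 m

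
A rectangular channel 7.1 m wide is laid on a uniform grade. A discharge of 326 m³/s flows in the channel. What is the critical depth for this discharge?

y_c = 5.99 m

For a rectangular channel, critical depth y_c = (q²/g)^(1/3) where q = Q/b = 326/7.1 = 45.92 m²/s.
So y_c = (45.92²/9.81)^(1/3) = 5.99 m.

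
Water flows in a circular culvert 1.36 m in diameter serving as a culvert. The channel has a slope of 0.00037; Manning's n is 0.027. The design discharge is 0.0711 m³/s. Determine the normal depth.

Manning's equation rearranged: A R^(2/3) = nQ / (1·√S) = 0.027 × 0.0711 / (√0.00037) = 0.0998.
Try y = 0.243 m: A R^(2/3) = 0.04927 — too small.
Try y = 0.345 m: A R^(2/3) = 0.09978 — close enough.

y_n = 0.345 m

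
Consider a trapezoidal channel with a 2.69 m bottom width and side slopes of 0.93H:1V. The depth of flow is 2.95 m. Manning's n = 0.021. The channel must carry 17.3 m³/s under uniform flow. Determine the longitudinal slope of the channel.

S = 0.000301

With bottom width b = 2.69 m and side slope z = 0.93: A = (b + zy)y = (2.69 + 0.93×2.95)×2.95 = 16.03 m²; P = b + 2y√(1+z²) = 2.69 + 2×2.95×1.366 = 10.75 m.
Hydraulic radius R = A/P = 16.03/10.75 = 1.491 m.
From Manning's equation, S = [nQ / (1 A R^(2/3))]² = [0.021 × 17.3 / (1 × 16.03 × 1.491^(2/3))]² = 0.000301.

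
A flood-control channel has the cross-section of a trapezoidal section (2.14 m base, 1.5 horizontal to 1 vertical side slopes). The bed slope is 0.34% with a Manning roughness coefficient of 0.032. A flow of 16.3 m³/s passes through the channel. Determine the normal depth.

y_n = 1.82 m

Manning's equation rearranged: A R^(2/3) = nQ / (1·√S) = 0.032 × 16.3 / (√0.0034) = 8.945.
Try y = 1.26 m: A R^(2/3) = 4.228 — too small.
Try y = 2.24 m: A R^(2/3) = 13.96 — too large.
Try y = 1.82 m: A R^(2/3) = 8.973 — ≈ 8.945.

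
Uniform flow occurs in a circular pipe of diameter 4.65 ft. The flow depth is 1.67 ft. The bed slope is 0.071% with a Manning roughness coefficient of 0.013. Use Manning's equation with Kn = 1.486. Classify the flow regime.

For a circular section of diameter D = 4.65 ft at depth y = 1.67 ft, the central angle is θ = 2 arccos(1 − 2y/D) = 2.57 rad. Then A = (D²/8)(θ − sin θ) = 5.486 ft² and P = Dθ/2 = 5.976 ft.
Hydraulic radius R = A/P = 5.486/5.976 = 0.918 ft.
V = (1.486/n) R^(2/3) √S = (1.486/0.013) × 0.918^(2/3) × √0.00071 = 2.877 ft/s. Hydraulic depth D_h = A/T = 5.486/4.462 = 1.23 ft.
Froude number Fr = V/√(g·D_h) = 2.877/√(32.2×1.23) = 0.457, which is less than 1, so the flow is subcritical.

subcritical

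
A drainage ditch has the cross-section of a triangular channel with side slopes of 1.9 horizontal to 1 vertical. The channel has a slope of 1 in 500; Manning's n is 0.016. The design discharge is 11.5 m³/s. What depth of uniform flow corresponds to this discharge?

Manning's equation rearranged: A R^(2/3) = nQ / (1·√S) = 0.016 × 11.5 / (√0.002) = 4.114.
At y = 1.21 m: A R^(2/3) = 1.834 — too small.
At y = 1.64 m: A R^(2/3) = 4.127 — ≈ 4.114.

y_n = 1.64 m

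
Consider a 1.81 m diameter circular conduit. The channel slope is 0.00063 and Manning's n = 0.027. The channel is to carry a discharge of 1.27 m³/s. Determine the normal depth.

y_n = 1.34 m

Manning's equation rearranged: A R^(2/3) = nQ / (1·√S) = 0.027 × 1.27 / (√0.00063) = 1.366.
At y = 1.48 m: A R^(2/3) = 1.513 — over.
At y = 0.978 m: A R^(2/3) = 0.863 — short.
At y = 1.34 m: A R^(2/3) = 1.362 — close enough.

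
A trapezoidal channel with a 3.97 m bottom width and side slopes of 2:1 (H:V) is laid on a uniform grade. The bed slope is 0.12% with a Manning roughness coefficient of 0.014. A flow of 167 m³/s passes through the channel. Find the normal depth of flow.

y_n = 3.69 m

Manning's equation rearranged: A R^(2/3) = nQ / (1·√S) = 0.014 × 167 / (√0.0012) = 67.49.
At y = 2.76 m: A R^(2/3) = 35.91 — low.
At y = 4.11 m: A R^(2/3) = 85.81 — high.
At y = 3.69 m: A R^(2/3) = 67.49 — ≈ 67.49.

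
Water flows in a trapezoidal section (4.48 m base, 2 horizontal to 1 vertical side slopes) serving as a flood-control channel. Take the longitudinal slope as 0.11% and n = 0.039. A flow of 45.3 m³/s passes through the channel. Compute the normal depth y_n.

Manning's equation rearranged: A R^(2/3) = nQ / (1·√S) = 0.039 × 45.3 / (√0.0011) = 53.27.
At y = 3.92 m: A R^(2/3) = 81.55 — high.
At y = 2.25 m: A R^(2/3) = 25.16 — low.
At y = 3.22 m: A R^(2/3) = 53.23 — ≈ 53.27.

y_n = 3.22 m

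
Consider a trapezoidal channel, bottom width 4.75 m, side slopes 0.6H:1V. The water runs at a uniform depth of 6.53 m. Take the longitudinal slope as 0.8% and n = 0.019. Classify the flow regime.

With bottom width b = 4.75 m and side slope z = 0.6: A = (b + zy)y = (4.75 + 0.6×6.53)×6.53 = 56.6 m²; P = b + 2y√(1+z²) = 4.75 + 2×6.53×1.166 = 19.98 m.
Hydraulic radius R = A/P = 56.6/19.98 = 2.833 m.
V = (1/n) R^(2/3) √S = (1/0.019) × 2.833^(2/3) × √0.008 = 9.425 m/s. Hydraulic depth D_h = A/T = 56.6/12.59 = 4.497 m.
Froude number Fr = V/√(g·D_h) = 9.425/√(9.81×4.497) = 1.42, which is greater than 1, so the flow is supercritical.

supercritical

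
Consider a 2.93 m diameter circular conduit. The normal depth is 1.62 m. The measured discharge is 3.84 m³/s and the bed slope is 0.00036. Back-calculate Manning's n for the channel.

n = 0.016

For a circular section of diameter D = 2.93 m at depth y = 1.62 m, the central angle is θ = 2 arccos(1 − 2y/D) = 3.354 rad. Then A = (D²/8)(θ − sin θ) = 3.825 m² and P = Dθ/2 = 4.913 m.
Hydraulic radius R = A/P = 3.825/4.913 = 0.7785 m.
Rearranging Manning's equation: n = (1/Q) A R^(2/3) S^(1/2) = (1/3.84) × 3.825 × 0.7785^(2/3) × √0.00036 = 0.016.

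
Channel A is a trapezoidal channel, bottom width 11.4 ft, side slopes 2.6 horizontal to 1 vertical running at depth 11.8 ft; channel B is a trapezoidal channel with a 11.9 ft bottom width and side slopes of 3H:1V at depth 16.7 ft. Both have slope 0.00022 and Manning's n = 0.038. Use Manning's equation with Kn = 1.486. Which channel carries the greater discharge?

Channel A: With bottom width b = 11.4 ft and side slope z = 2.6: A = (b + zy)y = (11.4 + 2.6×11.8)×11.8 = 496.5 ft²; P = b + 2y√(1+z²) = 11.4 + 2×11.8×2.786 = 77.14 ft. Hydraulic radius R = A/P = 496.5/77.14 = 6.437 ft. Q_A = (1.486/0.038)·496.5·6.437^(2/3)·√0.00022 = 996.6 ft³/s.
Channel B: With bottom width b = 11.9 ft and side slope z = 3: A = (b + zy)y = (11.9 + 3×16.7)×16.7 = 1035 ft²; P = b + 2y√(1+z²) = 11.9 + 2×16.7×3.162 = 117.5 ft. Hydraulic radius R = A/P = 1035/117.5 = 8.81 ft. Q_B = (1.486/0.038)·1035·8.81^(2/3)·√0.00022 = 2562 ft³/s.
Q_A = 996.6 ft³/s vs Q_B = 2562 ft³/s, so channel B carries more.

channel B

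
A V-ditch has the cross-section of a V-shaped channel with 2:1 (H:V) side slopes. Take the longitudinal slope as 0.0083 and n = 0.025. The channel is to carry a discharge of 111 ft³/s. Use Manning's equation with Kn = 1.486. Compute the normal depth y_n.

y_n = 2.93 ft

Manning's equation rearranged: A R^(2/3) = nQ / (1.486·√S) = 0.025 × 111 / (1.486 × √0.0083) = 20.5.
At y = 3.25 ft: A R^(2/3) = 27.11 — over.
At y = 2.93 ft: A R^(2/3) = 20.56 — ≈ 20.5.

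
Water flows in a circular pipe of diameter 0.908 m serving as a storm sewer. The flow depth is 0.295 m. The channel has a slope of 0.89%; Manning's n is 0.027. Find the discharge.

Q = 0.192 m³/s

For a circular section of diameter D = 0.908 m at depth y = 0.295 m, the central angle is θ = 2 arccos(1 − 2y/D) = 2.426 rad. Then A = (D²/8)(θ − sin θ) = 0.1824 m² and P = Dθ/2 = 1.101 m.
Hydraulic radius R = A/P = 0.1824/1.101 = 0.1656 m.
Manning's equation: Q = (1/n) A R^(2/3) S^(1/2) = (1/0.027) × 0.1824 × 0.1656^(2/3) × 0.0089^(1/2) = 0.192 m³/s.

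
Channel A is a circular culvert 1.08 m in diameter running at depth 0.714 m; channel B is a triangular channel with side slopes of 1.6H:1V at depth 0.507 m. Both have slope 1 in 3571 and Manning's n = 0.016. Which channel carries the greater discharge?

channel A

Channel A: For a circular section of diameter D = 1.08 m at depth y = 0.714 m, the central angle is θ = 2 arccos(1 − 2y/D) = 3.798 rad. Then A = (D²/8)(θ − sin θ) = 0.6427 m² and P = Dθ/2 = 2.051 m. Hydraulic radius R = A/P = 0.6427/2.051 = 0.3134 m. Q_A = (1/0.016)·0.6427·0.3134^(2/3)·√0.00028 = 0.3101 m³/s.
Channel B: For a triangular section with side slope z = 1.6: A = zy² = 1.6×0.507² = 0.4113 m²; P = 2y√(1+z²) = 2×0.507×1.887 = 1.913 m. Hydraulic radius R = A/P = 0.4113/1.913 = 0.215 m. Q_B = (1/0.016)·0.4113·0.215^(2/3)·√0.00028 = 0.1544 m³/s.
Q_A = 0.3101 m³/s vs Q_B = 0.1544 m³/s, so channel A carries more.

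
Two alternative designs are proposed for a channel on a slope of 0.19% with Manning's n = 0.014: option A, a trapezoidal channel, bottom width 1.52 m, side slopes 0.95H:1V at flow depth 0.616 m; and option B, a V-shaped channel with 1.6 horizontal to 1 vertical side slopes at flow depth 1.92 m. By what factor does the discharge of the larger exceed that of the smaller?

Channel A: With bottom width b = 1.52 m and side slope z = 0.95: A = (b + zy)y = (1.52 + 0.95×0.616)×0.616 = 1.297 m²; P = b + 2y√(1+z²) = 1.52 + 2×0.616×1.379 = 3.219 m. Hydraulic radius R = A/P = 1.297/3.219 = 0.4028 m. Q_A = (1/0.014)·1.297·0.4028^(2/3)·√0.0019 = 2.202 m³/s.
Channel B: For a triangular section with side slope z = 1.6: A = zy² = 1.6×1.92² = 5.898 m²; P = 2y√(1+z²) = 2×1.92×1.887 = 7.245 m. Hydraulic radius R = A/P = 5.898/7.245 = 0.8141 m. Q_B = (1/0.014)·5.898·0.8141^(2/3)·√0.0019 = 16.01 m³/s.
The larger discharge is 16.01 m³/s and the smaller is 2.202 m³/s; the ratio is 7.27.

7.27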